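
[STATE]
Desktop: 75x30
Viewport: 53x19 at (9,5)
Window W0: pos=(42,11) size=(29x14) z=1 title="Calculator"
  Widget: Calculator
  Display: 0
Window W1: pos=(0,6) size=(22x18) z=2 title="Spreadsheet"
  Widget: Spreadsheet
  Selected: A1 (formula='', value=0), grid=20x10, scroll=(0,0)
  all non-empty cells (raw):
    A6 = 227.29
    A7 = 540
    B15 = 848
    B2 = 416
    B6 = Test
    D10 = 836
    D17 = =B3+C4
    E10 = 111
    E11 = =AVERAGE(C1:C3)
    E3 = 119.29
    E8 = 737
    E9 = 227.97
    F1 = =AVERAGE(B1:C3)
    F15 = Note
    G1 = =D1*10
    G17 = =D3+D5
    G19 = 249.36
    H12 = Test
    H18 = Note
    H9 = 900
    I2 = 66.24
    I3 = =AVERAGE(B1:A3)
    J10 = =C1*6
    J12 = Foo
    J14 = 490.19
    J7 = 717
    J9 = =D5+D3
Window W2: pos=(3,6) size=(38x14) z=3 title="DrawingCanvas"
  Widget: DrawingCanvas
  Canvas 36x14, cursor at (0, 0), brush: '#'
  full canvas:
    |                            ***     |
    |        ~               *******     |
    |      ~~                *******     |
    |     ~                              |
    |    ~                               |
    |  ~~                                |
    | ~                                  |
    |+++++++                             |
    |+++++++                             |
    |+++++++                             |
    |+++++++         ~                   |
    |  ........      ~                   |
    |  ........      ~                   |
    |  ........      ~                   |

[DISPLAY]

                                                     
━━━━━━━━━━━━━━━━━━━━━━━━━━━━━━━┓                     
ingCanvas                      ┃                     
───────────────────────────────┨                     
                       ***     ┃                     
   ~               *******     ┃                     
 ~~                *******     ┃ ┏━━━━━━━━━━━━━━━━━━━
~                              ┃ ┃ Calculator        
                               ┃ ┠───────────────────
                               ┃ ┃                   
                               ┃ ┃┌───┬───┬───┬───┐  
++                             ┃ ┃│ 7 │ 8 │ 9 │ ÷ │  
++                             ┃ ┃├───┼───┼───┼───┤  
++                             ┃ ┃│ 4 │ 5 │ 6 │ × │  
━━━━━━━━━━━━━━━━━━━━━━━━━━━━━━━┛ ┃├───┼───┼───┼───┤  
   0       0┃                    ┃│ 1 │ 2 │ 3 │ - │  
   0       0┃                    ┃├───┼───┼───┼───┤  
   0       0┃                    ┃│ 0 │ . │ = │ + │  
━━━━━━━━━━━━┛                    ┃└───┴───┴───┴───┘  


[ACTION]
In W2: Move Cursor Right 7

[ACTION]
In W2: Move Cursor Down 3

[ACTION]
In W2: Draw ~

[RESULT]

                                                     
━━━━━━━━━━━━━━━━━━━━━━━━━━━━━━━┓                     
ingCanvas                      ┃                     
───────────────────────────────┨                     
                       ***     ┃                     
   ~               *******     ┃                     
 ~~                *******     ┃ ┏━━━━━━━━━━━━━━━━━━━
~ ~                            ┃ ┃ Calculator        
                               ┃ ┠───────────────────
                               ┃ ┃                   
                               ┃ ┃┌───┬───┬───┬───┐  
++                             ┃ ┃│ 7 │ 8 │ 9 │ ÷ │  
++                             ┃ ┃├───┼───┼───┼───┤  
++                             ┃ ┃│ 4 │ 5 │ 6 │ × │  
━━━━━━━━━━━━━━━━━━━━━━━━━━━━━━━┛ ┃├───┼───┼───┼───┤  
   0       0┃                    ┃│ 1 │ 2 │ 3 │ - │  
   0       0┃                    ┃├───┼───┼───┼───┤  
   0       0┃                    ┃│ 0 │ . │ = │ + │  
━━━━━━━━━━━━┛                    ┃└───┴───┴───┴───┘  


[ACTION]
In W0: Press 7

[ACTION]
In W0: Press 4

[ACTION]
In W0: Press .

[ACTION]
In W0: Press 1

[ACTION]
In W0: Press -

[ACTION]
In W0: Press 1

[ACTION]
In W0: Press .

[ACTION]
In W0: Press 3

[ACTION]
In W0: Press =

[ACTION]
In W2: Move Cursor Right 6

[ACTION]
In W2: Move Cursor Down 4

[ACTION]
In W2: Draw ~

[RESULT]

                                                     
━━━━━━━━━━━━━━━━━━━━━━━━━━━━━━━┓                     
ingCanvas                      ┃                     
───────────────────────────────┨                     
                       ***     ┃                     
   ~               *******     ┃                     
 ~~                *******     ┃ ┏━━━━━━━━━━━━━━━━━━━
~ ~                            ┃ ┃ Calculator        
                               ┃ ┠───────────────────
                               ┃ ┃                   
                               ┃ ┃┌───┬───┬───┬───┐  
++      ~                      ┃ ┃│ 7 │ 8 │ 9 │ ÷ │  
++                             ┃ ┃├───┼───┼───┼───┤  
++                             ┃ ┃│ 4 │ 5 │ 6 │ × │  
━━━━━━━━━━━━━━━━━━━━━━━━━━━━━━━┛ ┃├───┼───┼───┼───┤  
   0       0┃                    ┃│ 1 │ 2 │ 3 │ - │  
   0       0┃                    ┃├───┼───┼───┼───┤  
   0       0┃                    ┃│ 0 │ . │ = │ + │  
━━━━━━━━━━━━┛                    ┃└───┴───┴───┴───┘  


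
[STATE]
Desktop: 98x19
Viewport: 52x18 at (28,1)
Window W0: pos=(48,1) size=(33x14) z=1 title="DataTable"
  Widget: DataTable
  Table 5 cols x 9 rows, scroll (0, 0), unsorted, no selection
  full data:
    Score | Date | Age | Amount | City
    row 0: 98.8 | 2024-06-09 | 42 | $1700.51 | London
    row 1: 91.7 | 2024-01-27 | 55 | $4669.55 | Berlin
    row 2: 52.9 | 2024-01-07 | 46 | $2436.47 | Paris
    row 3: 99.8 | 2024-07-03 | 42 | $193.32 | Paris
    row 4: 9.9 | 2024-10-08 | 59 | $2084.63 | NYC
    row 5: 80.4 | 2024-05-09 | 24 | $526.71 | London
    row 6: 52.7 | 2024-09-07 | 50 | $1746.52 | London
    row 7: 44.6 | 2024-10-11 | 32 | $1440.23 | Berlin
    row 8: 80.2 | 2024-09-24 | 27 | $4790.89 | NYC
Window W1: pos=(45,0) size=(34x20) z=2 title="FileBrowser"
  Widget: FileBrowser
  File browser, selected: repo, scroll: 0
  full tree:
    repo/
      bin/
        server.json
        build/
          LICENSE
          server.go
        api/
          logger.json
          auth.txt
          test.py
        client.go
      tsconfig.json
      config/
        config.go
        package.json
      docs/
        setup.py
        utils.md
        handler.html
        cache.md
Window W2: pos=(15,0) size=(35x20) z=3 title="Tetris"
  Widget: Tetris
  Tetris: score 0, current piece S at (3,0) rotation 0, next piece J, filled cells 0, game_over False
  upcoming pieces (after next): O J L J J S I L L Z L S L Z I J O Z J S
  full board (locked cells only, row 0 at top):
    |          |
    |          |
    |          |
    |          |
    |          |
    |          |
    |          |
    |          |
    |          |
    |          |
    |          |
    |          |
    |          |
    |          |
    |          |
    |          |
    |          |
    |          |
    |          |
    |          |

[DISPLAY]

                     ┃eBrowser                    ┃━
─────────────────────┨────────────────────────────┨ 
ext:                 ┃] repo/                     ┃─
                     ┃[+] bin/                    ┃C
██                   ┃tsconfig.json               ┃─
                     ┃[+] config/                 ┃L
                     ┃[+] docs/                   ┃B
                     ┃                            ┃P
core:                ┃                            ┃P
                     ┃                            ┃N
                     ┃                            ┃L
                     ┃                            ┃L
                     ┃                            ┃B
                     ┃                            ┃━
                     ┃                            ┃ 
                     ┃                            ┃ 
                     ┃                            ┃ 
                     ┃                            ┃ 


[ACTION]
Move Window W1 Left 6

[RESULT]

                     ┃er                    ┃━━━━━━━
─────────────────────┨──────────────────────┨       
ext:                 ┃/                     ┃───────
                     ┃n/                    ┃unt  │C
██                   ┃ig.json               ┃─────┼─
                     ┃nfig/                 ┃00.51│L
                     ┃cs/                   ┃69.55│B
                     ┃                      ┃36.47│P
core:                ┃                      ┃3.32 │P
                     ┃                      ┃84.63│N
                     ┃                      ┃6.71 │L
                     ┃                      ┃46.52│L
                     ┃                      ┃40.23│B
                     ┃                      ┃━━━━━━━
                     ┃                      ┃       
                     ┃                      ┃       
                     ┃                      ┃       
                     ┃                      ┃       


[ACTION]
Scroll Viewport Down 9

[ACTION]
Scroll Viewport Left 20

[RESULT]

       ┃ Tetris                          ┃er        
       ┠─────────────────────────────────┨──────────
       ┃          │Next:                 ┃/         
       ┃          │█                     ┃n/        
       ┃          │███                   ┃ig.json   
       ┃          │                      ┃nfig/     
       ┃          │                      ┃cs/       
       ┃          │                      ┃          
       ┃          │Score:                ┃          
       ┃          │0                     ┃          
       ┃          │                      ┃          
       ┃          │                      ┃          
       ┃          │                      ┃          
       ┃          │                      ┃          
       ┃          │                      ┃          
       ┃          │                      ┃          
       ┃          │                      ┃          
       ┃          │                      ┃          


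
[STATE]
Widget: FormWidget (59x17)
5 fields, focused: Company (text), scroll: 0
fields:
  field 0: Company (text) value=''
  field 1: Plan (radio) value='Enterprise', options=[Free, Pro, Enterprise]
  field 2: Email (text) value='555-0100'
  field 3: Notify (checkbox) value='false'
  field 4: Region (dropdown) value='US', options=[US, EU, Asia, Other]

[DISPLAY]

> Company:    [                                           ]
  Plan:       ( ) Free  ( ) Pro  (●) Enterprise            
  Email:      [555-0100                                   ]
  Notify:     [ ]                                          
  Region:     [US                                        ▼]
                                                           
                                                           
                                                           
                                                           
                                                           
                                                           
                                                           
                                                           
                                                           
                                                           
                                                           
                                                           


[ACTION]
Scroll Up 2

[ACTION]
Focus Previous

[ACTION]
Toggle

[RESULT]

  Company:    [                                           ]
  Plan:       ( ) Free  ( ) Pro  (●) Enterprise            
  Email:      [555-0100                                   ]
  Notify:     [ ]                                          
> Region:     [US                                        ▼]
                                                           
                                                           
                                                           
                                                           
                                                           
                                                           
                                                           
                                                           
                                                           
                                                           
                                                           
                                                           


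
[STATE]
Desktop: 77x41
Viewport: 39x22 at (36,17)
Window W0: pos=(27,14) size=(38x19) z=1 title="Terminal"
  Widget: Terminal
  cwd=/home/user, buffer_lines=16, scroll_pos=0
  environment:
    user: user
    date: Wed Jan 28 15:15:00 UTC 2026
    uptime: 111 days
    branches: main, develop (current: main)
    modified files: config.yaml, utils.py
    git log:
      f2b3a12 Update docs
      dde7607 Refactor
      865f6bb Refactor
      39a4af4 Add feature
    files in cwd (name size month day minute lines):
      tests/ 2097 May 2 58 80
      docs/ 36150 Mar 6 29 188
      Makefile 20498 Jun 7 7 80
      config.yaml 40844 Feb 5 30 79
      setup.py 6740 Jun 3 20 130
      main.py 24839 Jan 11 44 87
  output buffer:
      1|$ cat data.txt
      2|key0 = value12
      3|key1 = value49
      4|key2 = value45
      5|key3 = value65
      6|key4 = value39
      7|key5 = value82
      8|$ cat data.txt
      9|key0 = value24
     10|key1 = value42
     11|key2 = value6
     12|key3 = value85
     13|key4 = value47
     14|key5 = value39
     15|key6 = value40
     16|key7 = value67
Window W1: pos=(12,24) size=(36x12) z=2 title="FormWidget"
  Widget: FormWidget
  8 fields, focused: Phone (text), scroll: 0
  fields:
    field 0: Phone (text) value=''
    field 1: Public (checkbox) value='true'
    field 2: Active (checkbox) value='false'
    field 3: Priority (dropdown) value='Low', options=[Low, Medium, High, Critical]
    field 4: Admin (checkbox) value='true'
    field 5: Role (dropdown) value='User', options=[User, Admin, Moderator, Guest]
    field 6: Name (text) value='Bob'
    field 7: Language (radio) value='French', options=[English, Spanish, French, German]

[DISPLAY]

ta.txt                      ┃          
alue12                      ┃          
alue49                      ┃          
alue45                      ┃          
alue65                      ┃          
alue39                      ┃          
alue82                      ┃          
━━━━━━━━━━━┓                ┃          
           ┃                ┃          
───────────┨                ┃          
          ]┃                ┃          
           ┃                ┃          
           ┃                ┃          
         ▼]┃                ┃          
           ┃                ┃          
         ▼]┃━━━━━━━━━━━━━━━━┛          
          ]┃                           
sh  ( ) Spa┃                           
━━━━━━━━━━━┛                           
                                       
                                       
                                       


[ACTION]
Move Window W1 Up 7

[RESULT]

━━━━━━━━━━━┓                ┃          
           ┃                ┃          
───────────┨                ┃          
          ]┃                ┃          
           ┃                ┃          
           ┃                ┃          
         ▼]┃                ┃          
           ┃                ┃          
         ▼]┃                ┃          
          ]┃                ┃          
sh  ( ) Spa┃                ┃          
━━━━━━━━━━━┛                ┃          
alue47                      ┃          
alue39                      ┃          
alue40                      ┃          
━━━━━━━━━━━━━━━━━━━━━━━━━━━━┛          
                                       
                                       
                                       
                                       
                                       
                                       


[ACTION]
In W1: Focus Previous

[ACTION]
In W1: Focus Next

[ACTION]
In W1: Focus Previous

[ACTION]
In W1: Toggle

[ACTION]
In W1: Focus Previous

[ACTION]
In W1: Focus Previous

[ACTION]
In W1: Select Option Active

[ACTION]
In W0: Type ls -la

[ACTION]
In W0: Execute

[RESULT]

━━━━━━━━━━━┓                ┃          
           ┃                ┃          
───────────┨                ┃          
          ]┃                ┃          
           ┃                ┃          
           ┃                ┃          
         ▼]┃                ┃          
           ┃                ┃          
         ▼]┃roup     2097 Ma┃          
          ]┃roup    36150 Ma┃          
sh  ( ) Spa┃roup    20498 Ju┃          
━━━━━━━━━━━┛roup    40844 Fe┃          
--  1 user group     6740 Ju┃          
--  1 user group    24839 Ja┃          
                            ┃          
━━━━━━━━━━━━━━━━━━━━━━━━━━━━┛          
                                       
                                       
                                       
                                       
                                       
                                       


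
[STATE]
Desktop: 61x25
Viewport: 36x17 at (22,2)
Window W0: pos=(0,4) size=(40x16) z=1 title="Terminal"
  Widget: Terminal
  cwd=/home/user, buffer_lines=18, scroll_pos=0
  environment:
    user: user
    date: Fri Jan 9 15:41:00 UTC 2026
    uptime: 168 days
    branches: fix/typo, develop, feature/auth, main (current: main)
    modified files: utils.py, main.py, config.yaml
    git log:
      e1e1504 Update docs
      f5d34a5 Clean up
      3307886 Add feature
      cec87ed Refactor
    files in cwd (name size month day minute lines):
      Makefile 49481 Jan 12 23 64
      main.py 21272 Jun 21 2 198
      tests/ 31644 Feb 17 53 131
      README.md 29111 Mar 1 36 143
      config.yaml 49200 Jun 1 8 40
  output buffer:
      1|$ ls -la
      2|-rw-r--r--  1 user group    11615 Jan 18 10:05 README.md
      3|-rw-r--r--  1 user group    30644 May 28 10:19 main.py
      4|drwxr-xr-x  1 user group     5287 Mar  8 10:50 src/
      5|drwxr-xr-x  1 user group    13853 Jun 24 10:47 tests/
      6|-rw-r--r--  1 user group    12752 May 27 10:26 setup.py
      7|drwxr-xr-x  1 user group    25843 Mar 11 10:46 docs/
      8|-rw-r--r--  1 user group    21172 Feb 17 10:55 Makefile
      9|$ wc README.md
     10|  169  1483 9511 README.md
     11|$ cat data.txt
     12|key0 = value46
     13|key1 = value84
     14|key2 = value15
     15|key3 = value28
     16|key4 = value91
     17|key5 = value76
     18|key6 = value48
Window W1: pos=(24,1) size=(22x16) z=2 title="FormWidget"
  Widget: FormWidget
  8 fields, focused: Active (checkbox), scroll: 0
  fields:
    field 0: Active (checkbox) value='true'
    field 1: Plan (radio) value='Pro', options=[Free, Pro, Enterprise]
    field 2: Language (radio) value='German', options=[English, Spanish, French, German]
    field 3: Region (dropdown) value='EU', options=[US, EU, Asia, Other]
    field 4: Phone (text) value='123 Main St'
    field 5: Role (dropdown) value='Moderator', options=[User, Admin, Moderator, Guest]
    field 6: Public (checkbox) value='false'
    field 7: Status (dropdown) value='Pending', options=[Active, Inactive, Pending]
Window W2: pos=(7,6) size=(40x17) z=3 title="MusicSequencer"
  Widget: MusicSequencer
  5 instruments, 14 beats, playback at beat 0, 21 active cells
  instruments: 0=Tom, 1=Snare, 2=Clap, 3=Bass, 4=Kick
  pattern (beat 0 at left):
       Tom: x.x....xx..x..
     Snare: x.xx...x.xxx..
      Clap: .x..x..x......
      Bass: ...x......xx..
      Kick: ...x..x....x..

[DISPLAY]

  ┃ FormWidget         ┃            
  ┠────────────────────┨            
━━┃> Active:     [x]   ┃            
  ┃  Plan:       ( ) Fr┃            
━━━━━━━━━━━━━━━━━━━━━━━━┓           
r                       ┃           
────────────────────────┨           
890123                  ┃           
█··█··                  ┃           
·███··                  ┃           
······                  ┃           
··██··                  ┃           
···█··                  ┃           
                        ┃           
                        ┃           
                        ┃           
                        ┃           


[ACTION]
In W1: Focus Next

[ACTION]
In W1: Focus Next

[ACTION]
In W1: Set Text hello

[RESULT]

  ┃ FormWidget         ┃            
  ┠────────────────────┨            
━━┃  Active:     [x]   ┃            
  ┃  Plan:       ( ) Fr┃            
━━━━━━━━━━━━━━━━━━━━━━━━┓           
r                       ┃           
────────────────────────┨           
890123                  ┃           
█··█··                  ┃           
·███··                  ┃           
······                  ┃           
··██··                  ┃           
···█··                  ┃           
                        ┃           
                        ┃           
                        ┃           
                        ┃           


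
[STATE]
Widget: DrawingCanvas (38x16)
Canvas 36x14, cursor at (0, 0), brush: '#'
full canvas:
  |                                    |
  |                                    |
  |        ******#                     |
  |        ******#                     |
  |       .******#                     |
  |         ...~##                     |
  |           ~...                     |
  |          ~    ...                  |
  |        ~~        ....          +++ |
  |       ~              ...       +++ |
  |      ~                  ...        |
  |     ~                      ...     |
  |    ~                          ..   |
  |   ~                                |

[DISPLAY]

+                                     
                                      
        ******#                       
        ******#                       
       .******#                       
         ...~##                       
           ~...                       
          ~    ...                    
        ~~        ....          +++   
       ~              ...       +++   
      ~                  ...          
     ~                      ...       
    ~                          ..     
   ~                                  
                                      
                                      


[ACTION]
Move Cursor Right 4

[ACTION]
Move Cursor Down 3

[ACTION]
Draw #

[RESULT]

                                      
                                      
        ******#                       
    #   ******#                       
       .******#                       
         ...~##                       
           ~...                       
          ~    ...                    
        ~~        ....          +++   
       ~              ...       +++   
      ~                  ...          
     ~                      ...       
    ~                          ..     
   ~                                  
                                      
                                      


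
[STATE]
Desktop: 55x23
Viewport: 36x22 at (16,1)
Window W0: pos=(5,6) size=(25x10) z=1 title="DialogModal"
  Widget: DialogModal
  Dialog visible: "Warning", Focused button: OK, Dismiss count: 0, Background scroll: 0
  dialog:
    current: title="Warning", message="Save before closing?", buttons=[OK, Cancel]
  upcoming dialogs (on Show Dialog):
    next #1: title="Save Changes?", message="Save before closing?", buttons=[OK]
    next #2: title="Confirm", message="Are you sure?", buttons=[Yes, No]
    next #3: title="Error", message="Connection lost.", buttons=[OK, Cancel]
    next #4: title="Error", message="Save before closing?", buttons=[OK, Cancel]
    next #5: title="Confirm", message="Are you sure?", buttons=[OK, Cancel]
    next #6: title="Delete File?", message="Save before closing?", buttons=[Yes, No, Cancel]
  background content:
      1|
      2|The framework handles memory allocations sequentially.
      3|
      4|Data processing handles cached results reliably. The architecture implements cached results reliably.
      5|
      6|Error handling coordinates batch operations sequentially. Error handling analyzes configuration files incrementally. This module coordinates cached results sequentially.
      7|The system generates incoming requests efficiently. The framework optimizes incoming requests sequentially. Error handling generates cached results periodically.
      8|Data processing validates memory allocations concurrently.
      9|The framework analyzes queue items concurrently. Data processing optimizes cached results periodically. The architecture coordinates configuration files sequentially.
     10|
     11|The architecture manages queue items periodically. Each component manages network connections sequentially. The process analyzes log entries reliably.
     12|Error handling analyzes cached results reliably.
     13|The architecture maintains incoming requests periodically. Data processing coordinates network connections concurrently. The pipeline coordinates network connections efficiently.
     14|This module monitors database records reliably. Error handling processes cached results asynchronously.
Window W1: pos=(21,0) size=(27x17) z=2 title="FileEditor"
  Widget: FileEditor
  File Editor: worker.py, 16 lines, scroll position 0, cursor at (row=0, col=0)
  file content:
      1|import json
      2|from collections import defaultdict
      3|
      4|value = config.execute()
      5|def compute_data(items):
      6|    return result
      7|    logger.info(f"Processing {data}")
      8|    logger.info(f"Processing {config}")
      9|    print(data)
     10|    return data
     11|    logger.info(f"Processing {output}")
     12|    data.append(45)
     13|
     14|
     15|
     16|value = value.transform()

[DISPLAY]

     ┃ FileEditor              ┃    
     ┠─────────────────────────┨    
     ┃█mport json             ▲┃    
     ┃from collections import █┃    
     ┃                        ░┃    
━━━━━┃value = config.execute()░┃    
al   ┃def compute_data(items):░┃    
─────┃    return result       ░┃    
─────┃    logger.info(f"Proces░┃    
rning┃    logger.info(f"Proces░┃    
fore ┃    print(data)         ░┃    
 Canc┃    return data         ░┃    
─────┃    logger.info(f"Proces░┃    
ling ┃    data.append(45)     ░┃    
━━━━━┃                        ▼┃    
     ┗━━━━━━━━━━━━━━━━━━━━━━━━━┛    
                                    
                                    
                                    
                                    
                                    
                                    


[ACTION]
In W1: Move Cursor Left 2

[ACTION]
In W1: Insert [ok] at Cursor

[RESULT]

     ┃ FileEditor              ┃    
     ┠─────────────────────────┨    
     ┃ok█mport json           ▲┃    
     ┃from collections import █┃    
     ┃                        ░┃    
━━━━━┃value = config.execute()░┃    
al   ┃def compute_data(items):░┃    
─────┃    return result       ░┃    
─────┃    logger.info(f"Proces░┃    
rning┃    logger.info(f"Proces░┃    
fore ┃    print(data)         ░┃    
 Canc┃    return data         ░┃    
─────┃    logger.info(f"Proces░┃    
ling ┃    data.append(45)     ░┃    
━━━━━┃                        ▼┃    
     ┗━━━━━━━━━━━━━━━━━━━━━━━━━┛    
                                    
                                    
                                    
                                    
                                    
                                    


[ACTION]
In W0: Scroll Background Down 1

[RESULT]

     ┃ FileEditor              ┃    
     ┠─────────────────────────┨    
     ┃ok█mport json           ▲┃    
     ┃from collections import █┃    
     ┃                        ░┃    
━━━━━┃value = config.execute()░┃    
al   ┃def compute_data(items):░┃    
─────┃    return result       ░┃    
─────┃    logger.info(f"Proces░┃    
rning┃    logger.info(f"Proces░┃    
fore ┃    print(data)         ░┃    
 Canc┃    return data         ░┃    
─────┃    logger.info(f"Proces░┃    
 gene┃    data.append(45)     ░┃    
━━━━━┃                        ▼┃    
     ┗━━━━━━━━━━━━━━━━━━━━━━━━━┛    
                                    
                                    
                                    
                                    
                                    
                                    


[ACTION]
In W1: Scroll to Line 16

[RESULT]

     ┃ FileEditor              ┃    
     ┠─────────────────────────┨    
     ┃value = config.execute()▲┃    
     ┃def compute_data(items):░┃    
     ┃    return result       ░┃    
━━━━━┃    logger.info(f"Proces░┃    
al   ┃    logger.info(f"Proces░┃    
─────┃    print(data)         ░┃    
─────┃    return data         ░┃    
rning┃    logger.info(f"Proces░┃    
fore ┃    data.append(45)     ░┃    
 Canc┃                        ░┃    
─────┃                        ░┃    
 gene┃                        █┃    
━━━━━┃value = value.transform(▼┃    
     ┗━━━━━━━━━━━━━━━━━━━━━━━━━┛    
                                    
                                    
                                    
                                    
                                    
                                    


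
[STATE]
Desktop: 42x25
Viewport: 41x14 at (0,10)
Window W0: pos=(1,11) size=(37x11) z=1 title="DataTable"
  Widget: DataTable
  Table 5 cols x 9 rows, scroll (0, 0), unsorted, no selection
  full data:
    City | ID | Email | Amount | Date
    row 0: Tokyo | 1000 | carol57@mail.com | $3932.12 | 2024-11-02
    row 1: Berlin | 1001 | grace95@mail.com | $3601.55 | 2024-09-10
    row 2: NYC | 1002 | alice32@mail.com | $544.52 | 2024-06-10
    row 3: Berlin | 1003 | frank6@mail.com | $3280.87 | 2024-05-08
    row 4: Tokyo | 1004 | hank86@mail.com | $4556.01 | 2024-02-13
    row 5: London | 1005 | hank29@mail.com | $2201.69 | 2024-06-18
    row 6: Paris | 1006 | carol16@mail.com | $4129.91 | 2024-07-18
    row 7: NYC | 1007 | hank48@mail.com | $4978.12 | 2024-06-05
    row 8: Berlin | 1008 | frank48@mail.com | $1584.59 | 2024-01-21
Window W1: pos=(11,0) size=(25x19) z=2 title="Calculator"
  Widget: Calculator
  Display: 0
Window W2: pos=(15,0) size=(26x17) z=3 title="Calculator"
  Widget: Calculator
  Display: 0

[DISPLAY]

           ┃├──┃├───┼───┼───┼───┤       ┃
 ┏━━━━━━━━━┃│ 0┃│ 0 │ . │ = │ + │       ┃
 ┃ DataTabl┃├──┃├───┼───┼───┼───┤       ┃
 ┠─────────┃│ C┃│ C │ MC│ MR│ M+│       ┃
 ┃City  │ID┃└──┃└───┴───┴───┴───┘       ┃
 ┃──────┼──┃   ┃                        ┃
 ┃Tokyo │10┃   ┗━━━━━━━━━━━━━━━━━━━━━━━━┛
 ┃Berlin│10┃                       ┃.┃   
 ┃NYC   │10┗━━━━━━━━━━━━━━━━━━━━━━━┛5┃   
 ┃Berlin│1003│frank6@mail.com │$3280.┃   
 ┃Tokyo │1004│hank86@mail.com │$4556.┃   
 ┗━━━━━━━━━━━━━━━━━━━━━━━━━━━━━━━━━━━┛   
                                         
                                         


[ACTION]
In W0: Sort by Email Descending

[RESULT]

           ┃├──┃├───┼───┼───┼───┤       ┃
 ┏━━━━━━━━━┃│ 0┃│ 0 │ . │ = │ + │       ┃
 ┃ DataTabl┃├──┃├───┼───┼───┼───┤       ┃
 ┠─────────┃│ C┃│ C │ MC│ MR│ M+│       ┃
 ┃City  │ID┃└──┃└───┴───┴───┴───┘       ┃
 ┃──────┼──┃   ┃                        ┃
 ┃Tokyo │10┃   ┗━━━━━━━━━━━━━━━━━━━━━━━━┛
 ┃NYC   │10┃                       ┃.┃   
 ┃London│10┗━━━━━━━━━━━━━━━━━━━━━━━┛.┃   
 ┃Berlin│1001│grace95@mail.com│$3601.┃   
 ┃Berlin│1003│frank6@mail.com │$3280.┃   
 ┗━━━━━━━━━━━━━━━━━━━━━━━━━━━━━━━━━━━┛   
                                         
                                         


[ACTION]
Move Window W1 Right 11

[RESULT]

               ┃├───┼───┼───┼───┤       ┃
 ┏━━━━━━━━━━━━━┃│ 0 │ . │ = │ + │       ┃
 ┃ DataTable   ┃├───┼───┼───┼───┤       ┃
 ┠─────────────┃│ C │ MC│ MR│ M+│       ┃
 ┃City  │ID  │E┃└───┴───┴───┴───┘       ┃
 ┃──────┼────┼─┃                        ┃
 ┃Tokyo │1004│h┗━━━━━━━━━━━━━━━━━━━━━━━━┛
 ┃NYC   │1007│han┃                       
 ┃London│1005│han┗━━━━━━━━━━━━━━━━━━━━━━━
 ┃Berlin│1001│grace95@mail.com│$3601.┃   
 ┃Berlin│1003│frank6@mail.com │$3280.┃   
 ┗━━━━━━━━━━━━━━━━━━━━━━━━━━━━━━━━━━━┛   
                                         
                                         


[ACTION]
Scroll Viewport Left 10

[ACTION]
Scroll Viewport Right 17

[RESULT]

              ┃├───┼───┼───┼───┤       ┃┃
┏━━━━━━━━━━━━━┃│ 0 │ . │ = │ + │       ┃┃
┃ DataTable   ┃├───┼───┼───┼───┤       ┃┃
┠─────────────┃│ C │ MC│ MR│ M+│       ┃┃
┃City  │ID  │E┃└───┴───┴───┴───┘       ┃┃
┃──────┼────┼─┃                        ┃┃
┃Tokyo │1004│h┗━━━━━━━━━━━━━━━━━━━━━━━━┛┃
┃NYC   │1007│han┃                       ┃
┃London│1005│han┗━━━━━━━━━━━━━━━━━━━━━━━┛
┃Berlin│1001│grace95@mail.com│$3601.┃    
┃Berlin│1003│frank6@mail.com │$3280.┃    
┗━━━━━━━━━━━━━━━━━━━━━━━━━━━━━━━━━━━┛    
                                         
                                         


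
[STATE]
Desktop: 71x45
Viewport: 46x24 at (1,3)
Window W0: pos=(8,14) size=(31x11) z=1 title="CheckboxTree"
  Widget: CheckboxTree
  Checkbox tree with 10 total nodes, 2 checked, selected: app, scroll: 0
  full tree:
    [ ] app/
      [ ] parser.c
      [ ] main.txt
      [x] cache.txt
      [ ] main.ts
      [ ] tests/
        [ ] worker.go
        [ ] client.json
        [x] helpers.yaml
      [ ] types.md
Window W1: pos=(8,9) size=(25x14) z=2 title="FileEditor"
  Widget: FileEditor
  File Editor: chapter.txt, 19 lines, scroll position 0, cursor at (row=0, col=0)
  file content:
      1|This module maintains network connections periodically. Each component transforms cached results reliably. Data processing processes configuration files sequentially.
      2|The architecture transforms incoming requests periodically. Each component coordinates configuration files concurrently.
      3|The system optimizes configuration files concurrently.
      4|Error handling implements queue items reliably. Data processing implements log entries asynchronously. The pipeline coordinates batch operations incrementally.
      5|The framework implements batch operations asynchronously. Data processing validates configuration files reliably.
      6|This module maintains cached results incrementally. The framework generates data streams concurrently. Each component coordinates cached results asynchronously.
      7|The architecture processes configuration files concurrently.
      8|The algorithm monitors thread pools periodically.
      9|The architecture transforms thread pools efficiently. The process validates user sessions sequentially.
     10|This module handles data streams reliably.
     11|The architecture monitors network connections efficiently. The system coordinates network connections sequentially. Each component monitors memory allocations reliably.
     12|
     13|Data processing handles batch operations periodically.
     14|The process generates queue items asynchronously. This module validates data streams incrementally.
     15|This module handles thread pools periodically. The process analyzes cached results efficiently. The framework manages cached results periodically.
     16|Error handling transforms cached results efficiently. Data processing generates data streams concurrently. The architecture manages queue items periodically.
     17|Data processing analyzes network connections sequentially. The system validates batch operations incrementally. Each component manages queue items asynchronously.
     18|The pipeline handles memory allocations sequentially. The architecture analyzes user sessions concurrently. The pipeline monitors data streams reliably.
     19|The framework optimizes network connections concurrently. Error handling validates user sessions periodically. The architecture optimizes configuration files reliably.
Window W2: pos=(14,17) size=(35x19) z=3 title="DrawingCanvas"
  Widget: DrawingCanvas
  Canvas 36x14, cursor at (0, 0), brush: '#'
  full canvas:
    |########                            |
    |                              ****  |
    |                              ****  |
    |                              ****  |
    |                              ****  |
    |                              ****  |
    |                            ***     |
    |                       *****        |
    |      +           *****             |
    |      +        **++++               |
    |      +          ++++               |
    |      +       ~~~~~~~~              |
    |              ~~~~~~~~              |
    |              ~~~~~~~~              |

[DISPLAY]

                                              
                                              
                                              
                                              
                                              
                                              
       ┏━━━━━━━━━━━━━━━━━━━━━━━┓              
       ┃ FileEditor            ┃              
       ┠───────────────────────┨              
       ┃█his module maintains ▲┃              
       ┃The architecture trans█┃              
       ┃The system optimizes c░┃━━━━━┓        
       ┃Error handling impleme░┃     ┃        
       ┃The framework implemen░┃─────┨        
       ┃This ┏━━━━━━━━━━━━━━━━━━━━━━━━━━━━━━━━
       ┃The a┃ DrawingCanvas                  
       ┃The a┠────────────────────────────────
       ┃The a┃########                        
       ┃This ┃                              **
       ┗━━━━━┃                              **
       ┃     ┃                              **
       ┗━━━━━┃                              **
             ┃                              **
             ┃                            *** 


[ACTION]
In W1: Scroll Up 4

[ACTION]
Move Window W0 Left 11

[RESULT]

                                              
                                              
                                              
                                              
                                              
                                              
       ┏━━━━━━━━━━━━━━━━━━━━━━━┓              
       ┃ FileEditor            ┃              
       ┠───────────────────────┨              
       ┃█his module maintains ▲┃              
       ┃The architecture trans█┃              
━━━━━━━┃The system optimizes c░┃              
 Checkb┃Error handling impleme░┃              
───────┃The framework implemen░┃              
>[-] ap┃This ┏━━━━━━━━━━━━━━━━━━━━━━━━━━━━━━━━
   [ ] ┃The a┃ DrawingCanvas                  
   [ ] ┃The a┠────────────────────────────────
   [x] ┃The a┃########                        
   [ ] ┃This ┃                              **
   [-] ┗━━━━━┃                              **
     [ ] work┃                              **
━━━━━━━━━━━━━┃                              **
             ┃                              **
             ┃                            *** 


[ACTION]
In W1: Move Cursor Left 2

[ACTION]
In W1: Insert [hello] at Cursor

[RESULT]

                                              
                                              
                                              
                                              
                                              
                                              
       ┏━━━━━━━━━━━━━━━━━━━━━━━┓              
       ┃ FileEditor            ┃              
       ┠───────────────────────┨              
       ┃hello█his module maint▲┃              
       ┃The architecture trans█┃              
━━━━━━━┃The system optimizes c░┃              
 Checkb┃Error handling impleme░┃              
───────┃The framework implemen░┃              
>[-] ap┃This ┏━━━━━━━━━━━━━━━━━━━━━━━━━━━━━━━━
   [ ] ┃The a┃ DrawingCanvas                  
   [ ] ┃The a┠────────────────────────────────
   [x] ┃The a┃########                        
   [ ] ┃This ┃                              **
   [-] ┗━━━━━┃                              **
     [ ] work┃                              **
━━━━━━━━━━━━━┃                              **
             ┃                              **
             ┃                            *** 
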